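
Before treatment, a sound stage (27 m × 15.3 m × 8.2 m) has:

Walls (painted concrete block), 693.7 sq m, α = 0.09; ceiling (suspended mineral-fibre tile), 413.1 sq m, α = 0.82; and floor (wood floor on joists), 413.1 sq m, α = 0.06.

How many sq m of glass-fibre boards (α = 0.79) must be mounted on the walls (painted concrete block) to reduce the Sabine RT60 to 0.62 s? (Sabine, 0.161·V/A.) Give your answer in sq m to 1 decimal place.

648.1

Equivalent absorption area: A₁ = 693.7×0.09 + 413.1×0.82 + 413.1×0.06 = 425.961 sq m.
Required A₂ = 0.161·3387.42/0.62 = 879.636 sabins.
Absorption to add: 879.636 − 425.961 = 453.675 sabins.
Net gain per sq m: Δα = 0.79 − 0.09 = 0.70.
Area = ΔA/Δα = 453.675/0.70 = 648.1 sq m.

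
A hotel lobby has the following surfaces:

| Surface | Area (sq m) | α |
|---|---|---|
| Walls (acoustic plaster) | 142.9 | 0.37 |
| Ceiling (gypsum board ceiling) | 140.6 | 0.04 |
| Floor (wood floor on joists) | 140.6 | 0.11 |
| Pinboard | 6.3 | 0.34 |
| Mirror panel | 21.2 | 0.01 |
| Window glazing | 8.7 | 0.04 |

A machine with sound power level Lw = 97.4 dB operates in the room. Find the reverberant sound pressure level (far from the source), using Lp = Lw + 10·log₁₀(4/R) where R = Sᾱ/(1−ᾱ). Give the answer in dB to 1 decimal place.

Σ(Sᵢαᵢ) = 142.9×0.37 + 140.6×0.04 + 140.6×0.11 + 6.3×0.34 + 21.2×0.01 + 8.7×0.04 = 76.665; total area S = 460.3 sq m.
ᾱ = 76.665/460.3 = 0.1666; R = Sᾱ/(1−ᾱ) = 76.665/(1−0.1666) = 91.991 sq m.
Lp = 97.4 + 10·log₁₀(4/91.991) = 97.4 + (-13.62) = 83.8 dB.

83.8 dB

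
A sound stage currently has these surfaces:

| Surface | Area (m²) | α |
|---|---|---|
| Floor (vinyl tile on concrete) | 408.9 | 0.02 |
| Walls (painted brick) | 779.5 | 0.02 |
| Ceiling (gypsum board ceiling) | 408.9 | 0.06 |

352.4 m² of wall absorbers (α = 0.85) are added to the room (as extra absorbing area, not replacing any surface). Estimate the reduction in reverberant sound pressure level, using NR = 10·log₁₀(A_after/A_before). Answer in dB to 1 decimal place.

Total absorption A_before = 408.9*0.02 + 779.5*0.02 + 408.9*0.06
  = 8.178 + 15.590 + 24.534 = 48.302 m² sabins.
Added absorption = 352.4 × 0.85 = 299.540 sabins.
New total A_after = 347.842 sabins.
NR = 10·log₁₀(347.842/48.302) = 8.6 dB.

8.6 dB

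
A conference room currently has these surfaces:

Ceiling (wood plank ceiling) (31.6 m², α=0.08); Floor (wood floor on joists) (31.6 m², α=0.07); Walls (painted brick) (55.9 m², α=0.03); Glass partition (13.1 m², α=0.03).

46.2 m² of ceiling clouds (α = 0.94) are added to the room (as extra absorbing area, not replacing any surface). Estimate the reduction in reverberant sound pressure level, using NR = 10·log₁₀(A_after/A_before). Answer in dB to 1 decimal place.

8.7 dB

Summing Sᵢαᵢ: 2.528 + 2.212 + 1.677 + 0.393 → A_before = 6.810 sabins.
Added absorption = 46.2 × 0.94 = 43.428 sabins.
New total A_after = 50.238 sabins.
Reduction = 10 log₁₀(A_after/A_before) = 10 log₁₀(7.3771) = 8.7 dB.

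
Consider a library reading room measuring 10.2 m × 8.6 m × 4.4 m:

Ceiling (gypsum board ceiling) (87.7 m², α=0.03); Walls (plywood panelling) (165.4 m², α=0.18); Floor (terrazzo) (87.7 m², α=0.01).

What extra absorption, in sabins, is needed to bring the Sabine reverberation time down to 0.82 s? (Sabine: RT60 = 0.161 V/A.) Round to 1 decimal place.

42.5 sabins

Equivalent absorption area: A₁ = 87.7*0.03 + 165.4*0.18 + 87.7*0.01 = 33.280 m².
Target A₂ = 0.161·385.968/0.82 = 75.782 sabins (V = 385.968 m³).
Shortfall: 75.782 − 33.280 = 42.5 sabins.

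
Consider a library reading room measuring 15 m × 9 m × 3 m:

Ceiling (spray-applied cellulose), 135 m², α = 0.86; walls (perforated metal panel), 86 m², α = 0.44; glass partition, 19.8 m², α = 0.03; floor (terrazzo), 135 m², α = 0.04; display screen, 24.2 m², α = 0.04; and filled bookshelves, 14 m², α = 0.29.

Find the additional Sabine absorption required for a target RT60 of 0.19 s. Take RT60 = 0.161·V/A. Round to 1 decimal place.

A₁ = Σ Sᵢαᵢ = 135*0.86 + 86*0.44 + 19.8*0.03 + 135*0.04 + 24.2*0.04 + 14*0.29 = 164.962 sabins.
For T = 0.19 s, need A₂ = 0.161·V/T = 0.161·405/0.19 = 343.184 sabins.
Additional absorption ΔA = 343.184 − 164.962 = 178.2 sabins.

178.2 sabins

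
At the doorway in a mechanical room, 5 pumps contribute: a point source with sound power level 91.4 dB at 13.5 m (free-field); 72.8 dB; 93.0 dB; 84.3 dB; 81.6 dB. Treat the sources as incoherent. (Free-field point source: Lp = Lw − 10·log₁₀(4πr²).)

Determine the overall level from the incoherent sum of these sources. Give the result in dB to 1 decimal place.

Source at 13.5 m: Lp = 91.4 − 10·log₁₀(4π·13.5²) = 91.4 − 10·log₁₀(2290.221) = 57.8 dB.
Σ 10^(Lᵢ/10) = 2.429e+09.
Back to dB: 10·log₁₀ Σ = 93.9 dB.

93.9 dB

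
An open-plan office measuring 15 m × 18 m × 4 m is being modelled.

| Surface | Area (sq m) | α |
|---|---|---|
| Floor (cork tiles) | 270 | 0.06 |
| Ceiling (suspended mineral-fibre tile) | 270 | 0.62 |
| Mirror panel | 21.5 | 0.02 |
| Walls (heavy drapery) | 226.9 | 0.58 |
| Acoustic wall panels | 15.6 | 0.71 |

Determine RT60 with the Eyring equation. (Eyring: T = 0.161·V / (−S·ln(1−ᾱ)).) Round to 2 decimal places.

S = Σ Sᵢ = 804.0 sq m.
Σ(Sᵢαᵢ) = 270·0.06 + 270·0.62 + 21.5·0.02 + 226.9·0.58 + 15.6·0.71 = 326.708.
Mean coefficient ᾱ = A/S = 0.4064.
Eyring denominator: −S ln(1−ᾱ) = 419.326.
V = 15 × 18 × 4 = 1080 m³.
T = 0.161·V/[−S·ln(1−ᾱ)] = 0.161·1080/419.326 = 0.41 s.

0.41 s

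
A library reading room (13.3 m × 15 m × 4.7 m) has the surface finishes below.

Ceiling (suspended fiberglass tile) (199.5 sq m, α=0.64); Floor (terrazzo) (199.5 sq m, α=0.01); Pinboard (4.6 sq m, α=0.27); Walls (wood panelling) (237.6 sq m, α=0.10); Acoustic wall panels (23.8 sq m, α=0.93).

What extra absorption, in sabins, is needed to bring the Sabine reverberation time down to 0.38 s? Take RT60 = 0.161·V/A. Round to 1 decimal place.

Summing Sᵢαᵢ: 127.680 + 1.995 + 1.242 + 23.760 + 22.134 → A₁ = 176.811 sabins.
For T = 0.38 s, need A₂ = 0.161·V/T = 0.161·937.65/0.38 = 397.267 sabins.
Additional absorption ΔA = 397.267 − 176.811 = 220.5 sabins.

220.5 sabins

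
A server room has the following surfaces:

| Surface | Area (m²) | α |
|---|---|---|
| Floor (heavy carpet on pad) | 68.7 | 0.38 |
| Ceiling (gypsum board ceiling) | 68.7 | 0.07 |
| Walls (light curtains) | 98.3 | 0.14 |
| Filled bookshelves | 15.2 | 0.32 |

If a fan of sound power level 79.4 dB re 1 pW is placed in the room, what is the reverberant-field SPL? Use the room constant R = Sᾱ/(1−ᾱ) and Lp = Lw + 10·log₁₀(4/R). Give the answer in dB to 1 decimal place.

Σ(Sᵢαᵢ) = 68.7·0.38 + 68.7·0.07 + 98.3·0.14 + 15.2·0.32 = 49.541; total area S = 250.9 m².
ᾱ = 0.1975, so room constant R = A/(1−ᾱ) = 61.733 m².
Lp = Lw + 10 log₁₀(4/R) = 79.4 -11.88 = 67.5 dB.

67.5 dB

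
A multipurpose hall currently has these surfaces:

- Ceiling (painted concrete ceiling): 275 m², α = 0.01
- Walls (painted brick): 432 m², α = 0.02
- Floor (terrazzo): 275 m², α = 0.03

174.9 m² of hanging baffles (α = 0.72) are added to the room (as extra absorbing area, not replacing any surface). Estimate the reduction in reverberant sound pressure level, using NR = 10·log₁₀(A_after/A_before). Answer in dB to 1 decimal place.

8.7 dB

Summing Sᵢαᵢ: 2.750 + 8.640 + 8.250 → A_before = 19.640 sabins.
Treatment contributes 174.9·0.72 = 125.928 sabins.
New total A_after = 145.568 sabins.
Reduction = 10 log₁₀(A_after/A_before) = 10 log₁₀(7.4118) = 8.7 dB.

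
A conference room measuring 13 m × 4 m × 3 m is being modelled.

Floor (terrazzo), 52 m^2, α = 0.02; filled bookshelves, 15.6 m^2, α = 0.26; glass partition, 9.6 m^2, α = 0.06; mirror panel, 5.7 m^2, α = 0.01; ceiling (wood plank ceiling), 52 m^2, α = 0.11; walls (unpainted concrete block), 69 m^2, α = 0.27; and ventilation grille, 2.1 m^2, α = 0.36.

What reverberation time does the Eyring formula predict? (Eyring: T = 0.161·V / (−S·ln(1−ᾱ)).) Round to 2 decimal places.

0.75 seconds

Total surface area S = 52 + 15.6 + 9.6 + 5.7 + 52 + 69 + 2.1 = 206.0 m^2.
Σ(Sᵢαᵢ) = 52×0.02 + 15.6×0.26 + 9.6×0.06 + 5.7×0.01 + 52×0.11 + 69×0.27 + 2.1×0.36 = 30.835.
Mean coefficient ᾱ = A/S = 0.1497.
Eyring denominator: −S ln(1−ᾱ) = 33.406.
V = 13 × 4 × 3 = 156 m³.
T = 0.161·V/[−S·ln(1−ᾱ)] = 0.161·156/33.406 = 0.75 s.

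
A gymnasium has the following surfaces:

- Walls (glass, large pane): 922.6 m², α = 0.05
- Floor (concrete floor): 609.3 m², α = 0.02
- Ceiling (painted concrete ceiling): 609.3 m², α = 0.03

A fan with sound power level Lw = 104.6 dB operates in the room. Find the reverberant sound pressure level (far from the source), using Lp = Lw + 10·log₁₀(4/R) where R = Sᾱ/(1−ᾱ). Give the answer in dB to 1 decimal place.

A = 76.595 sabins; S = 2141.2 m².
ᾱ = 0.0358, so room constant R = A/(1−ᾱ) = 79.439 m².
Lp = 104.6 + 10·log₁₀(4/79.439) = 104.6 + (-12.98) = 91.6 dB.

91.6 dB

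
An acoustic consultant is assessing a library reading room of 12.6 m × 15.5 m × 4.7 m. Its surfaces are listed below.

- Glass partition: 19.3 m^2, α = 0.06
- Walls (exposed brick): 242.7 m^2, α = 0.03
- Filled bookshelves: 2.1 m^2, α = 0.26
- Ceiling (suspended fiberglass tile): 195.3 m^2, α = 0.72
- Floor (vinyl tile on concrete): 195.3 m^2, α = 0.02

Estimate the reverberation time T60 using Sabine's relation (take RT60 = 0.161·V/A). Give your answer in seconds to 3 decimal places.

0.963 s

Equivalent absorption area: A = 19.3*0.06 + 242.7*0.03 + 2.1*0.26 + 195.3*0.72 + 195.3*0.02 = 153.507 m^2.
Room volume: 917.91 m³.
Sabine: RT60 = 0.161 × 917.91 / 153.507 = 0.963 s.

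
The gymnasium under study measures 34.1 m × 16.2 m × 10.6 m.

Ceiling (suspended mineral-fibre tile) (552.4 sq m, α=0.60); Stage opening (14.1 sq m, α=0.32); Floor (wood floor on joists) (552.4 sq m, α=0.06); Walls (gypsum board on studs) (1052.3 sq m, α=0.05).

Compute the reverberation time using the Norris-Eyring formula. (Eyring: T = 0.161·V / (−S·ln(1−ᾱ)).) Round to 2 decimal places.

2.01 s

Total surface area S = 552.4 + 14.1 + 552.4 + 1052.3 = 2171.2 sq m.
Absorption A = 552.4×0.60 + 14.1×0.32 + 552.4×0.06 + 1052.3×0.05 = 421.711 sabins.
Mean coefficient ᾱ = A/S = 0.1942.
−S·ln(1−ᾱ) = −2171.2 × ln(1 − 0.1942) = 468.805.
V = 34.1 × 16.2 × 10.6 = 5855.652 m³.
T = 0.161·V/[−S·ln(1−ᾱ)] = 0.161·5855.652/468.805 = 2.01 s.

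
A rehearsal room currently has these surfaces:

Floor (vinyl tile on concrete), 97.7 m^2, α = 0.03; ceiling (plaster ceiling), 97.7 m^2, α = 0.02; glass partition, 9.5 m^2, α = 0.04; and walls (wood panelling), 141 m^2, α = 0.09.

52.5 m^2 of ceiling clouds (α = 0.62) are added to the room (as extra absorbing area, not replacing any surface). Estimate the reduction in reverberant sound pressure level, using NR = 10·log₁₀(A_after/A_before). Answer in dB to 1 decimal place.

Summing Sᵢαᵢ: 2.931 + 1.954 + 0.380 + 12.690 → A_before = 17.955 sabins.
Added absorption = 52.5 × 0.62 = 32.550 sabins.
New total A_after = 50.505 sabins.
NR = 10·log₁₀(50.505/17.955) = 4.5 dB.

4.5 dB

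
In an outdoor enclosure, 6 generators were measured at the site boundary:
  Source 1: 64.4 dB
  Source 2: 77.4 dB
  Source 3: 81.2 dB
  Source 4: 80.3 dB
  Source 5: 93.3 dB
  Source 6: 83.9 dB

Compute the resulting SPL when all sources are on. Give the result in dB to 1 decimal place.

94.3 dB

Sum in the linear (power) domain: Σ 10^(Lᵢ/10) = 10^(64.4/10) + 10^(77.4/10) + 10^(81.2/10) + 10^(80.3/10) + 10^(93.3/10) + 10^(83.9/10) = 2.68e+09.
Combined level = 10 log₁₀(2.68e+09) = 94.3 dB.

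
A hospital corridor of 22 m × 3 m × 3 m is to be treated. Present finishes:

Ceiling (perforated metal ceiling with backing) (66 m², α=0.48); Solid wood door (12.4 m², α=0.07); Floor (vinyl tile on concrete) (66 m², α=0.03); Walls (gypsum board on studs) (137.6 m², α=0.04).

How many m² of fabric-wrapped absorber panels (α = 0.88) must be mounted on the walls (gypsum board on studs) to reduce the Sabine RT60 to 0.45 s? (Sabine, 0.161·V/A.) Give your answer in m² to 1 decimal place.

36.7

Total absorption A₁ = 66*0.48 + 12.4*0.07 + 66*0.03 + 137.6*0.04
  = 31.680 + 0.868 + 1.980 + 5.504 = 40.032 m² sabins.
Required A₂ = 0.161·198/0.45 = 70.840 sabins.
ΔA needed = 70.840 − 40.032 = 30.808 sabins.
Each m² of panel replacing the walls (gypsum board on studs) adds (0.88 − 0.04) = 0.84 sabins.
Panel area = 30.808 / 0.84 = 36.7 m².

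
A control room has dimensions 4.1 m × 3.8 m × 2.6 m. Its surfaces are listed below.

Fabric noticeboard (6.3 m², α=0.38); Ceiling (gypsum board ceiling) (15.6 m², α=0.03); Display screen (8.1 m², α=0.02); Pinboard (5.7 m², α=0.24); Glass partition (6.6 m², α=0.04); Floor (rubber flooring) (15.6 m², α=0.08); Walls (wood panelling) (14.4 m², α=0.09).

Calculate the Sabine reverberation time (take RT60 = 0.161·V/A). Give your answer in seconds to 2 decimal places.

Total absorption A = 6.3*0.38 + 15.6*0.03 + 8.1*0.02 + 5.7*0.24 + 6.6*0.04 + 15.6*0.08 + 14.4*0.09
  = 2.394 + 0.468 + 0.162 + 1.368 + 0.264 + 1.248 + 1.296 = 7.200 m² sabins.
Room volume: 40.508 m³.
T = 0.161 V/A = 0.161·40.508/7.200 = 0.91 s.

0.91 seconds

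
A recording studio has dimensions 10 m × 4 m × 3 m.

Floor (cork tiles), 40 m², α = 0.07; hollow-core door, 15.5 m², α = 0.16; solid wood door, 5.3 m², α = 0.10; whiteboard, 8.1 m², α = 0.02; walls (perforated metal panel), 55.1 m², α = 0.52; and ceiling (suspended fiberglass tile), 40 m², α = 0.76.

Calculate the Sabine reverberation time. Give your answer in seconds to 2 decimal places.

0.30 seconds

Equivalent absorption area: A = 40·0.07 + 15.5·0.16 + 5.3·0.10 + 8.1·0.02 + 55.1·0.52 + 40·0.76 = 65.024 m².
Volume V = 10 × 4 × 3 = 120 m³.
T = 0.161 V/A = 0.161·120/65.024 = 0.30 s.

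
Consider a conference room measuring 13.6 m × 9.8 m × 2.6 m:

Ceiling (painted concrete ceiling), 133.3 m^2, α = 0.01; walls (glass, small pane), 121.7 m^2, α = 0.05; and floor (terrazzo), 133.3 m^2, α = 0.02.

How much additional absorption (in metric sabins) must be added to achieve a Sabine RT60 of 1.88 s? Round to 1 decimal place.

19.6 sabins

Summing Sᵢαᵢ: 1.333 + 6.085 + 2.666 → A₁ = 10.084 sabins.
Target A₂ = 0.161·346.528/1.88 = 29.676 sabins (V = 346.528 m³).
Additional absorption ΔA = 29.676 − 10.084 = 19.6 sabins.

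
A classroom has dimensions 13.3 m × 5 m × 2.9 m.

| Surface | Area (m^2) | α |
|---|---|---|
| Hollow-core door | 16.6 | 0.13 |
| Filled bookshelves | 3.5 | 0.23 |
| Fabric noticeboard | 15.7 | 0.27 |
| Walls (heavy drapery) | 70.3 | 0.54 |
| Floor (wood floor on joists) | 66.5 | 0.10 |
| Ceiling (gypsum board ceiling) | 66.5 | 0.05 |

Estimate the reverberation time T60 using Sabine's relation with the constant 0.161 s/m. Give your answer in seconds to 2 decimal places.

A = Σ Sᵢαᵢ = 16.6*0.13 + 3.5*0.23 + 15.7*0.27 + 70.3*0.54 + 66.5*0.10 + 66.5*0.05 = 55.139 sabins.
V = 13.3·5·2.9 = 192.85 m³.
Sabine: RT60 = 0.161 × 192.85 / 55.139 = 0.56 s.

0.56 s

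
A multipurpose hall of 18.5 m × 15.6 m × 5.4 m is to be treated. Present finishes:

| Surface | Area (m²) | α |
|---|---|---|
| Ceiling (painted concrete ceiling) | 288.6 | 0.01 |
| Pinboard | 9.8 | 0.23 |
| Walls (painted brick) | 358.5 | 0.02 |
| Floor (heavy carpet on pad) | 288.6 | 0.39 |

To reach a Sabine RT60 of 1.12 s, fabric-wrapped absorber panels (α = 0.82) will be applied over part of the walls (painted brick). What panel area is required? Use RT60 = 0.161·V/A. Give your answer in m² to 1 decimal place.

124.0

Summing Sᵢαᵢ: 2.886 + 2.254 + 7.170 + 112.554 → A₁ = 124.864 sabins.
V = 1558.44 m³. Target absorption A₂ = 0.161 × 1558.44 / 1.12 = 224.026 sabins.
ΔA needed = 224.026 − 124.864 = 99.162 sabins.
Net gain per m²: Δα = 0.82 − 0.02 = 0.80.
Area = ΔA/Δα = 99.162/0.80 = 124.0 m².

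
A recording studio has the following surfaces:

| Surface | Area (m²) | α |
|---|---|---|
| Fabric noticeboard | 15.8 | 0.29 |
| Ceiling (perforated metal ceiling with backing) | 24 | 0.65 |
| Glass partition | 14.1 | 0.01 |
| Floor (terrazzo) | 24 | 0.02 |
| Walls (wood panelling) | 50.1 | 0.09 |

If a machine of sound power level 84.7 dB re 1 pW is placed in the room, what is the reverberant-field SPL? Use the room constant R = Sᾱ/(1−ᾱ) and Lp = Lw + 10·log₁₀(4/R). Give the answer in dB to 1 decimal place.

75.7 dB

Σ(Sᵢαᵢ) = 15.8·0.29 + 24·0.65 + 14.1·0.01 + 24·0.02 + 50.1·0.09 = 25.312; total area S = 128.0 m².
ᾱ = 0.1978, so room constant R = A/(1−ᾱ) = 31.553 m².
Lp = 84.7 + 10·log₁₀(4/31.553) = 84.7 + (-8.97) = 75.7 dB.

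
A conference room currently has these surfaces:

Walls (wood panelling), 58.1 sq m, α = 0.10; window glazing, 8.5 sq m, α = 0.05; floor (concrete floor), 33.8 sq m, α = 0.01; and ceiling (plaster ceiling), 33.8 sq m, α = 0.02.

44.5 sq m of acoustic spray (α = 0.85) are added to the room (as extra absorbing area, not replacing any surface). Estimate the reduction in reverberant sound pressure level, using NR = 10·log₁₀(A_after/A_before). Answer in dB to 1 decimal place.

Total absorption A_before = 58.1*0.10 + 8.5*0.05 + 33.8*0.01 + 33.8*0.02
  = 5.810 + 0.425 + 0.338 + 0.676 = 7.249 sq m sabins.
Treatment contributes 44.5·0.85 = 37.825 sabins.
New total A_after = 45.074 sabins.
NR = 10·log₁₀(45.074/7.249) = 7.9 dB.

7.9 dB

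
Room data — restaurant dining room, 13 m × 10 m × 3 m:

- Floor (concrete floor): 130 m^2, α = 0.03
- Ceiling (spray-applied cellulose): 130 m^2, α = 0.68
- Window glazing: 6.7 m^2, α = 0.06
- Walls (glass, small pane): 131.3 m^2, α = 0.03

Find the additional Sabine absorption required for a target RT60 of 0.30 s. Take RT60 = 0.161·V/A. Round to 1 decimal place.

112.7 sabins

Summing Sᵢαᵢ: 3.900 + 88.400 + 0.402 + 3.939 → A₁ = 96.641 sabins.
For T = 0.30 s, need A₂ = 0.161·V/T = 0.161·390/0.30 = 209.300 sabins.
ΔA = A₂ − A₁ = 209.300 − 96.641 = 112.7 sabins.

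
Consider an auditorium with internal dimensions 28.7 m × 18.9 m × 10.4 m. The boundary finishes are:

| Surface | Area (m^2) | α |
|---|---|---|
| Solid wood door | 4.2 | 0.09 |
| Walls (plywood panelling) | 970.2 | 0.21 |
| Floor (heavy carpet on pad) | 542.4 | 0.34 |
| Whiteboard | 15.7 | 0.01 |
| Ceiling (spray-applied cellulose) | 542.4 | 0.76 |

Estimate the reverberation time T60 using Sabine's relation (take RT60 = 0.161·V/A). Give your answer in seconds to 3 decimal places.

Summing Sᵢαᵢ: 0.378 + 203.742 + 184.416 + 0.157 + 412.224 → A = 800.917 sabins.
Volume V = 28.7 × 18.9 × 10.4 = 5641.272 m³.
RT60 = 0.161 · V / A = 0.161 × 5641.272 / 800.917 = 1.134 s.

1.134 s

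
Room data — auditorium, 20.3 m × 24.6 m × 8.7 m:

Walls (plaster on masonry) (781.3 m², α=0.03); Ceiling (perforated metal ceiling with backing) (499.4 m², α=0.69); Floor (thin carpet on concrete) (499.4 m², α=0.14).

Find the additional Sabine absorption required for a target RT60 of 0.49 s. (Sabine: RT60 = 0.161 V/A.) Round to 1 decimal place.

989.6 sabins

Equivalent absorption area: A₁ = 781.3*0.03 + 499.4*0.69 + 499.4*0.14 = 437.941 m².
Target A₂ = 0.161·4344.606/0.49 = 1427.513 sabins (V = 4344.606 m³).
ΔA = A₂ − A₁ = 1427.513 − 437.941 = 989.6 sabins.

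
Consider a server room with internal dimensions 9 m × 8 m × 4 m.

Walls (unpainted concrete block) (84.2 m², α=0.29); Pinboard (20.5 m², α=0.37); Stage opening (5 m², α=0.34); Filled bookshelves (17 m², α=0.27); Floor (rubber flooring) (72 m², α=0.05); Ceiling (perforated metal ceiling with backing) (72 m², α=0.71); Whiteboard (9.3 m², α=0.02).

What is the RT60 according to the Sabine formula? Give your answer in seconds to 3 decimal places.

A = Σ Sᵢαᵢ = 84.2×0.29 + 20.5×0.37 + 5×0.34 + 17×0.27 + 72×0.05 + 72×0.71 + 9.3×0.02 = 93.199 sabins.
Volume V = 9 × 8 × 4 = 288 m³.
Sabine: RT60 = 0.161 × 288 / 93.199 = 0.498 s.

0.498 sec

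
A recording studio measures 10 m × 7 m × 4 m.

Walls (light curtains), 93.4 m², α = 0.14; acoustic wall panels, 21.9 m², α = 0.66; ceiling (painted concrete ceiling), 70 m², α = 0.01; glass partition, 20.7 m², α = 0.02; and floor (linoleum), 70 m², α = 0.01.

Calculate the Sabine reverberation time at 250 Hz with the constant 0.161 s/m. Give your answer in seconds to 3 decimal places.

1.536 seconds

Equivalent absorption area: A = 93.4×0.14 + 21.9×0.66 + 70×0.01 + 20.7×0.02 + 70×0.01 = 29.344 m².
Room volume: 280 m³.
RT60 = 0.161 · V / A = 0.161 × 280 / 29.344 = 1.536 s.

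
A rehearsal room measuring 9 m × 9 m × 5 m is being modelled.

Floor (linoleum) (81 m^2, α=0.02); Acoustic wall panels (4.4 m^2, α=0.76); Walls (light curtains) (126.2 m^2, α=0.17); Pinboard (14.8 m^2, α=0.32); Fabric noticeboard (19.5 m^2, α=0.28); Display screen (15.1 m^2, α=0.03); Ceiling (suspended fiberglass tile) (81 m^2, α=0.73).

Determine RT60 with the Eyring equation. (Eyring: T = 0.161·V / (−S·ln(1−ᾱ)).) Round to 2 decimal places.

Total surface area S = 81 + 4.4 + 126.2 + 14.8 + 19.5 + 15.1 + 81 = 342.0 m^2.
Σ(Sᵢαᵢ) = 81·0.02 + 4.4·0.76 + 126.2·0.17 + 14.8·0.32 + 19.5·0.28 + 15.1·0.03 + 81·0.73 = 96.197.
ᾱ = 96.197 / 342.0 = 0.2813.
−S·ln(1−ᾱ) = −342.0 × ln(1 − 0.2813) = 112.966.
V = 9 × 9 × 5 = 405 m³.
T = 0.161·V/[−S·ln(1−ᾱ)] = 0.161·405/112.966 = 0.58 s.

0.58 sec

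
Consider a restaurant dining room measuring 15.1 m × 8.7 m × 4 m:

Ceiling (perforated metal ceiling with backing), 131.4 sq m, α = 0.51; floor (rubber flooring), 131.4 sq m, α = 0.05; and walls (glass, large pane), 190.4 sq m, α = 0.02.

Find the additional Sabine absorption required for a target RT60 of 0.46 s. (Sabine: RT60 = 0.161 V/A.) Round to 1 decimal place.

106.5 sabins

Total absorption A₁ = 131.4*0.51 + 131.4*0.05 + 190.4*0.02
  = 67.014 + 6.570 + 3.808 = 77.392 sq m sabins.
V = 525.48 m³. Required absorption A₂ = 0.161 × 525.48 / 0.46 = 183.918 sabins.
Shortfall: 183.918 − 77.392 = 106.5 sabins.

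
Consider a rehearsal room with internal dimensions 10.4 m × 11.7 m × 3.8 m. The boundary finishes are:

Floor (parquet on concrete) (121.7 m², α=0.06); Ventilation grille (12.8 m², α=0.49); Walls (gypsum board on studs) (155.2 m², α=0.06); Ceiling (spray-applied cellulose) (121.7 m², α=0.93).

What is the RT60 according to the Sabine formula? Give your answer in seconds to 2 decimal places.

0.55 sec

Equivalent absorption area: A = 121.7×0.06 + 12.8×0.49 + 155.2×0.06 + 121.7×0.93 = 136.067 m².
Room volume: 462.384 m³.
T = 0.161 V/A = 0.161·462.384/136.067 = 0.55 s.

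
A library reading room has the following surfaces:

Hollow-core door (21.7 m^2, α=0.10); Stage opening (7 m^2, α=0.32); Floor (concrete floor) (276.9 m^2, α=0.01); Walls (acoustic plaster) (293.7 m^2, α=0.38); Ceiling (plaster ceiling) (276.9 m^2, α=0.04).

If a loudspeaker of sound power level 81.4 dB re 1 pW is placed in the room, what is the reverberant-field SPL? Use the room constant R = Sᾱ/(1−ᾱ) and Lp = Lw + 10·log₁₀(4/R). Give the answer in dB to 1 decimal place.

65.6 dB

Σ(Sᵢαᵢ) = 21.7×0.10 + 7×0.32 + 276.9×0.01 + 293.7×0.38 + 276.9×0.04 = 129.861; total area S = 876.2 m^2.
ᾱ = 0.1482, so room constant R = A/(1−ᾱ) = 152.455 m^2.
Lp = 81.4 + 10·log₁₀(4/152.455) = 81.4 + (-15.81) = 65.6 dB.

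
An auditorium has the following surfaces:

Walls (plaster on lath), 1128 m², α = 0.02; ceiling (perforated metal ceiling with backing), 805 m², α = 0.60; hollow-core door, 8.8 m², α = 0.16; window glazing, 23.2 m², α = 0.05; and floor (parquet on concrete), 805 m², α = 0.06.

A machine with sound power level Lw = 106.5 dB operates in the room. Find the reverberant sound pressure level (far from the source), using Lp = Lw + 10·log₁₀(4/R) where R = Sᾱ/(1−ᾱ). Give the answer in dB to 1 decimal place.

84.1 dB

A = 556.428 sabins; S = 2770.0 m².
ᾱ = 556.428/2770.0 = 0.2009; R = Sᾱ/(1−ᾱ) = 556.428/(1−0.2009) = 696.318 m².
Lp = Lw + 10 log₁₀(4/R) = 106.5 -22.41 = 84.1 dB.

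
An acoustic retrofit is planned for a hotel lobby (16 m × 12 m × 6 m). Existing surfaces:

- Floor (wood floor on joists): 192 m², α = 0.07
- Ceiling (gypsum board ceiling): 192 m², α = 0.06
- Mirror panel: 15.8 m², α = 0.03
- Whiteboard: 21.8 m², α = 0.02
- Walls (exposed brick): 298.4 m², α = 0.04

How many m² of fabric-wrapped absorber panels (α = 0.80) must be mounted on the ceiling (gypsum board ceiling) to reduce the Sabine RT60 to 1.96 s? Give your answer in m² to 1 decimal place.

Summing Sᵢαᵢ: 13.440 + 11.520 + 0.474 + 0.436 + 11.936 → A₁ = 37.806 sabins.
V = 1152 m³. Target absorption A₂ = 0.161 × 1152 / 1.96 = 94.629 sabins.
ΔA needed = 94.629 − 37.806 = 56.823 sabins.
Each m² of panel replacing the ceiling (gypsum board ceiling) adds (0.80 − 0.06) = 0.74 sabins.
Panel area = 56.823 / 0.74 = 76.8 m².

76.8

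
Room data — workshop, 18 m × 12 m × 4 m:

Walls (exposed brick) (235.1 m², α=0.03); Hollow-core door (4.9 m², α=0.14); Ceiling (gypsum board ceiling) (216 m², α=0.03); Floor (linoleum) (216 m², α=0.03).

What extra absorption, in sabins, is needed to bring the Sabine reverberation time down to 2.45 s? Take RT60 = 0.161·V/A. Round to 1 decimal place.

36.1 sabins

Equivalent absorption area: A₁ = 235.1×0.03 + 4.9×0.14 + 216×0.03 + 216×0.03 = 20.699 m².
Target A₂ = 0.161·864/2.45 = 56.777 sabins (V = 864 m³).
ΔA = A₂ − A₁ = 56.777 − 20.699 = 36.1 sabins.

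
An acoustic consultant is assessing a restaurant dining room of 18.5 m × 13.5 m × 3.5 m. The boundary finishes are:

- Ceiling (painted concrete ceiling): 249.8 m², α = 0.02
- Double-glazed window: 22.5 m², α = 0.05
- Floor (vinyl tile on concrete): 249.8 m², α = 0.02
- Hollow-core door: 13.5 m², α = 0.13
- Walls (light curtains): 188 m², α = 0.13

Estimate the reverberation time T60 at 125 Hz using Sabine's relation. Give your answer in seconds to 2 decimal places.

A = Σ Sᵢαᵢ = 249.8*0.02 + 22.5*0.05 + 249.8*0.02 + 13.5*0.13 + 188*0.13 = 37.312 sabins.
V = 18.5·13.5·3.5 = 874.125 m³.
T = 0.161 V/A = 0.161·874.125/37.312 = 3.77 s.

3.77 sec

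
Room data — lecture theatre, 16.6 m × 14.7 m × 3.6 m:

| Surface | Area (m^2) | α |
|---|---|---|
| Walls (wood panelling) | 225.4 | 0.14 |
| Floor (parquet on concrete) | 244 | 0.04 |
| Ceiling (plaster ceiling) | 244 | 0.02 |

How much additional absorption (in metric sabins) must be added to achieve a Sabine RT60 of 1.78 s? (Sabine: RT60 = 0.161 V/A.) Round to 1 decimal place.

Equivalent absorption area: A₁ = 225.4*0.14 + 244*0.04 + 244*0.02 = 46.196 m^2.
V = 878.472 m³. Required absorption A₂ = 0.161 × 878.472 / 1.78 = 79.457 sabins.
Additional absorption ΔA = 79.457 − 46.196 = 33.3 sabins.

33.3 sabins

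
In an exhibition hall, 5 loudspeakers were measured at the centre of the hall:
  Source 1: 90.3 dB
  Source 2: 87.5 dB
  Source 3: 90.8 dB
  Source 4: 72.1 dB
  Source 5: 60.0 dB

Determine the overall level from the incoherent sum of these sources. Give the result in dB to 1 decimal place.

Σ 10^(Lᵢ/10) = 2.853e+09.
Combined level = 10 log₁₀(2.853e+09) = 94.6 dB.

94.6 dB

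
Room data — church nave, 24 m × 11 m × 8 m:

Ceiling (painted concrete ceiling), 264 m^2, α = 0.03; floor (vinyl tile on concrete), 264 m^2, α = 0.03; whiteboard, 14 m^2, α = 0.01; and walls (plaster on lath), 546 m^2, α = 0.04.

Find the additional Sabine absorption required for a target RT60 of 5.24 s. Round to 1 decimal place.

27.1 sabins

Total absorption A₁ = 264×0.03 + 264×0.03 + 14×0.01 + 546×0.04
  = 7.920 + 7.920 + 0.140 + 21.840 = 37.820 m^2 sabins.
For T = 5.24 s, need A₂ = 0.161·V/T = 0.161·2112/5.24 = 64.892 sabins.
ΔA = A₂ − A₁ = 64.892 − 37.820 = 27.1 sabins.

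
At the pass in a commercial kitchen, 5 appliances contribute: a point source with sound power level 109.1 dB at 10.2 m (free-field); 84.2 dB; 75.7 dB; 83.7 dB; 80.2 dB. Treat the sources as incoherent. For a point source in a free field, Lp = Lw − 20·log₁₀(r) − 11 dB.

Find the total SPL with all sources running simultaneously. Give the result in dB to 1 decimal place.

88.5 dB

Source at 10.2 m: Lp = 109.1 − 20·log₁₀(10.2) − 11 = 77.9 dB.
Converting to relative power and adding: 10^(77.9/10) + 10^(84.2/10) + 10^(75.7/10) + 10^(83.7/10) + 10^(80.2/10) = 7.01e+08.
L_total = 10·log₁₀(7.01e+08) = 88.5 dB.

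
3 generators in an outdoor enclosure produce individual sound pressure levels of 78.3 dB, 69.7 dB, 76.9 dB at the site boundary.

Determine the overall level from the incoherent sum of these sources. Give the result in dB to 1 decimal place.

81.0 dB

Σ 10^(Lᵢ/10) = 1.259e+08.
L_total = 10·log₁₀(1.259e+08) = 81.0 dB.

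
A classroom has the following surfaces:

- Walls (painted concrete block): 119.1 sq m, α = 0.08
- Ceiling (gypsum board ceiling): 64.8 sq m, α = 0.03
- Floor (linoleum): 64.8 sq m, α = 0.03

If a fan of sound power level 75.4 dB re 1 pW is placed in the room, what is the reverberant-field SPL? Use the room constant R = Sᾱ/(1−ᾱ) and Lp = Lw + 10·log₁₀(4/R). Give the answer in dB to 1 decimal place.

Σ(Sᵢαᵢ) = 119.1·0.08 + 64.8·0.03 + 64.8·0.03 = 13.416; total area S = 248.7 sq m.
ᾱ = 0.0539, so room constant R = A/(1−ᾱ) = 14.180 sq m.
Lp = Lw + 10 log₁₀(4/R) = 75.4 -5.50 = 69.9 dB.

69.9 dB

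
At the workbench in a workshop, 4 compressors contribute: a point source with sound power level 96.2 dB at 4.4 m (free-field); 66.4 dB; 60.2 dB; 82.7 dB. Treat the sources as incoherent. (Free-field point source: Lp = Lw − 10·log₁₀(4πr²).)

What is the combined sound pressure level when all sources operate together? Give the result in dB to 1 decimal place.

Source at 4.4 m: Lp = 96.2 − 10·log₁₀(4π·4.4²) = 96.2 − 10·log₁₀(243.285) = 72.3 dB.
Converting to relative power and adding: 10^(72.3/10) + 10^(66.4/10) + 10^(60.2/10) + 10^(82.7/10) = 2.086e+08.
Back to dB: 10·log₁₀ Σ = 83.2 dB.

83.2 dB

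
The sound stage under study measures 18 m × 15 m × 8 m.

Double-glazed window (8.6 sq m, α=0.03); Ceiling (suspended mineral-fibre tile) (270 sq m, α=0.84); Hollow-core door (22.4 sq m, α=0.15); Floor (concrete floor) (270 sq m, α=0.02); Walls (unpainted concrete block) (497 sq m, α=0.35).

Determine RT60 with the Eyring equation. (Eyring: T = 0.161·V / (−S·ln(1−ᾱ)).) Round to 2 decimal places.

S = Σ Sᵢ = 1068.0 sq m.
Absorption A = 8.6×0.03 + 270×0.84 + 22.4×0.15 + 270×0.02 + 497×0.35 = 409.768 sabins.
Mean coefficient ᾱ = A/S = 0.3837.
Eyring denominator: −S ln(1−ᾱ) = 516.935.
V = 18 × 15 × 8 = 2160 m³.
T = 0.161·V/[−S·ln(1−ᾱ)] = 0.161·2160/516.935 = 0.67 s.

0.67 s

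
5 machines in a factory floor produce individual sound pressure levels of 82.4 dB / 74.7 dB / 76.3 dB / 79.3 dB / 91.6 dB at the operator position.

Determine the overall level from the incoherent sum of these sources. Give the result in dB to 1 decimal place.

Converting to relative power and adding: 10^(82.4/10) + 10^(74.7/10) + 10^(76.3/10) + 10^(79.3/10) + 10^(91.6/10) = 1.777e+09.
Back to dB: 10·log₁₀ Σ = 92.5 dB.

92.5 dB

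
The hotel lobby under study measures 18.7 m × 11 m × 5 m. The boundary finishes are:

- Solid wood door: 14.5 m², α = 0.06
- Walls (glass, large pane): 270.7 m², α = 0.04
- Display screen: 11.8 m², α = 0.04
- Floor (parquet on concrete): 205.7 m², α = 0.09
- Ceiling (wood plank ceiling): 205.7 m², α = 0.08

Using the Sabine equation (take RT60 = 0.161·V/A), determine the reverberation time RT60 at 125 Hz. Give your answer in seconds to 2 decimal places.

A = Σ Sᵢαᵢ = 14.5·0.06 + 270.7·0.04 + 11.8·0.04 + 205.7·0.09 + 205.7·0.08 = 47.139 sabins.
Volume V = 18.7 × 11 × 5 = 1028.5 m³.
T = 0.161 V/A = 0.161·1028.5/47.139 = 3.51 s.

3.51 s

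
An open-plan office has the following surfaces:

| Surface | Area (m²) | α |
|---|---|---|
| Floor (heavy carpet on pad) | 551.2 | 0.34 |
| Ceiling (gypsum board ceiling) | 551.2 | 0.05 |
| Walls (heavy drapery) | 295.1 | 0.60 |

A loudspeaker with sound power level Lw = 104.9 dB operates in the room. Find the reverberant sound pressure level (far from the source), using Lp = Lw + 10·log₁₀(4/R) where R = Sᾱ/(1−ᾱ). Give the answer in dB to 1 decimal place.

A = 392.028 sabins; S = 1397.5 m².
ᾱ = 392.028/1397.5 = 0.2805; R = Sᾱ/(1−ᾱ) = 392.028/(1−0.2805) = 544.862 m².
Lp = Lw + 10 log₁₀(4/R) = 104.9 -21.34 = 83.6 dB.

83.6 dB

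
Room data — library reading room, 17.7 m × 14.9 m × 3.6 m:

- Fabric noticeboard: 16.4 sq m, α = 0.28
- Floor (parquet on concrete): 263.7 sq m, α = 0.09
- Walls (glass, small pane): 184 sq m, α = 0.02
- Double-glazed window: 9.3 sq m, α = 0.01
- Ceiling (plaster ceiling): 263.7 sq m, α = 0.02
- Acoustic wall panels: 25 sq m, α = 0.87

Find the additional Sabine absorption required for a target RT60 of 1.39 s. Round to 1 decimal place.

50.8 sabins

A₁ = Σ Sᵢαᵢ = 16.4*0.28 + 263.7*0.09 + 184*0.02 + 9.3*0.01 + 263.7*0.02 + 25*0.87 = 59.122 sabins.
Target A₂ = 0.161·949.428/1.39 = 109.970 sabins (V = 949.428 m³).
ΔA = A₂ − A₁ = 109.970 − 59.122 = 50.8 sabins.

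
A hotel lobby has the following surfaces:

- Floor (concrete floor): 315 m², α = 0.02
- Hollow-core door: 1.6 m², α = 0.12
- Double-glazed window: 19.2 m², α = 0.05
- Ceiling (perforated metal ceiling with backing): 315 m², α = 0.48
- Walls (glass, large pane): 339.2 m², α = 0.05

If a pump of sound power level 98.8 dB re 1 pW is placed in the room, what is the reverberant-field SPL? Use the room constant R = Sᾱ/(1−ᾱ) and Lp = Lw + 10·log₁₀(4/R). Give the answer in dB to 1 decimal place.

A = 175.612 sabins; S = 990.0 m².
ᾱ = 175.612/990.0 = 0.1774; R = Sᾱ/(1−ᾱ) = 175.612/(1−0.1774) = 213.484 m².
Lp = 98.8 + 10·log₁₀(4/213.484) = 98.8 + (-17.27) = 81.5 dB.

81.5 dB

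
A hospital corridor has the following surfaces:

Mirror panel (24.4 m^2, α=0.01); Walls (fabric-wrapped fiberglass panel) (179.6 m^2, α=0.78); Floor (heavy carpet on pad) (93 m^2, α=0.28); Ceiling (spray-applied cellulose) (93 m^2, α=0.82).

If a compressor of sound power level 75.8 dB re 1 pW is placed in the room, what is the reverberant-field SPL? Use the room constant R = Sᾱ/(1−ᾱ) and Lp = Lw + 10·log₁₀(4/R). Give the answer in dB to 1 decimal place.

53.7 dB

A = 242.632 sabins; S = 390.0 m^2.
ᾱ = 242.632/390.0 = 0.6221; R = Sᾱ/(1−ᾱ) = 242.632/(1−0.6221) = 642.053 m^2.
Lp = Lw + 10 log₁₀(4/R) = 75.8 -22.06 = 53.7 dB.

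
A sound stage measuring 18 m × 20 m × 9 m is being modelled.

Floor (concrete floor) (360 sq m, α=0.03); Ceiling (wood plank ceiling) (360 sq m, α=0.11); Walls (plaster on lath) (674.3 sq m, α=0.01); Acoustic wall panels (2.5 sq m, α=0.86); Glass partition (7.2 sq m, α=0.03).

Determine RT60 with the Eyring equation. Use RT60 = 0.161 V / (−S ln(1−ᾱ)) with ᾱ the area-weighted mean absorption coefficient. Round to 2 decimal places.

8.58 sec

S = Σ Sᵢ = 1404.0 sq m.
Absorption A = 360·0.03 + 360·0.11 + 674.3·0.01 + 2.5·0.86 + 7.2·0.03 = 59.509 sabins.
ᾱ = 59.509 / 1404.0 = 0.0424.
−S·ln(1−ᾱ) = −1404.0 × ln(1 − 0.0424) = 60.828.
V = 18 × 20 × 9 = 3240 m³.
RT60 = 0.161 × 3240 / 60.828 = 8.58 s.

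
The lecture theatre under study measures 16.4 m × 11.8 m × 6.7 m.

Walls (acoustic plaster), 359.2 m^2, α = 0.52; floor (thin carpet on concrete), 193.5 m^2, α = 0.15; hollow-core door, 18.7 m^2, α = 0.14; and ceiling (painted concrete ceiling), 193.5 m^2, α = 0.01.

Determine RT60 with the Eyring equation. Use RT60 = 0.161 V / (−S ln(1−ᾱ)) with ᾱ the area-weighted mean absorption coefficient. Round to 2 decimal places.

Total surface area S = 359.2 + 193.5 + 18.7 + 193.5 = 764.9 m^2.
Absorption A = 359.2×0.52 + 193.5×0.15 + 18.7×0.14 + 193.5×0.01 = 220.362 sabins.
Mean coefficient ᾱ = A/S = 0.2881.
Eyring denominator: −S ln(1−ᾱ) = 259.927.
V = 16.4 × 11.8 × 6.7 = 1296.584 m³.
T = 0.161·V/[−S·ln(1−ᾱ)] = 0.161·1296.584/259.927 = 0.80 s.

0.80 sec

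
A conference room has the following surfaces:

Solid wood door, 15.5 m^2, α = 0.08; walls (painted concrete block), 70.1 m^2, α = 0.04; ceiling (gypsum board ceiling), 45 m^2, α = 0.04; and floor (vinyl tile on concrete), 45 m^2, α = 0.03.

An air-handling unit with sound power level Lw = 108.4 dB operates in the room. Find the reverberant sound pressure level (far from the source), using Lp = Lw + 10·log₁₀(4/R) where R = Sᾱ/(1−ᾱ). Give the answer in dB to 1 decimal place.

105.7 dB

A = 7.194 sabins; S = 175.6 m^2.
ᾱ = 0.0410, so room constant R = A/(1−ᾱ) = 7.502 m^2.
Lp = Lw + 10 log₁₀(4/R) = 108.4 -2.73 = 105.7 dB.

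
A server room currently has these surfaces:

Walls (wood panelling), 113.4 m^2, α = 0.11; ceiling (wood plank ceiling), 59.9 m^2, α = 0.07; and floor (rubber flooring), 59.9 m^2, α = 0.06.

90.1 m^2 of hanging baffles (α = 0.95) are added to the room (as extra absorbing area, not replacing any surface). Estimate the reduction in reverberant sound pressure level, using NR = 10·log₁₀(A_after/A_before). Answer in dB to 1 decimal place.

7.2 dB

A_before = Σ Sᵢαᵢ = 113.4×0.11 + 59.9×0.07 + 59.9×0.06 = 20.261 sabins.
Added absorption = 90.1 × 0.95 = 85.595 sabins.
A_after = 20.261 + 85.595 = 105.856 sabins.
NR = 10·log₁₀(105.856/20.261) = 7.2 dB.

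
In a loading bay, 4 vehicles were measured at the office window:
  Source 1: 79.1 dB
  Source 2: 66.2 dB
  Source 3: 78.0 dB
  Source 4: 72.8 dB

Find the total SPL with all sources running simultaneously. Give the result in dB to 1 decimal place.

Σ 10^(Lᵢ/10) = 1.676e+08.
L_total = 10·log₁₀(1.676e+08) = 82.2 dB.

82.2 dB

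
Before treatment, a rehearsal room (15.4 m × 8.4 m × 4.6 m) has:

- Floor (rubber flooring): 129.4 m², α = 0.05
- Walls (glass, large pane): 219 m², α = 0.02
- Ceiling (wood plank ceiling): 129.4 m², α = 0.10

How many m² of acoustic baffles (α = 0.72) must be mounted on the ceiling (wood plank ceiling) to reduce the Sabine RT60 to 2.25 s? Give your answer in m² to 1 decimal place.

Equivalent absorption area: A₁ = 129.4×0.05 + 219×0.02 + 129.4×0.10 = 23.790 m².
V = 595.056 m³. Target absorption A₂ = 0.161 × 595.056 / 2.25 = 42.580 sabins.
Absorption to add: 42.580 − 23.790 = 18.790 sabins.
Each m² of panel replacing the ceiling (wood plank ceiling) adds (0.72 − 0.10) = 0.62 sabins.
Panel area = 18.790 / 0.62 = 30.3 m².

30.3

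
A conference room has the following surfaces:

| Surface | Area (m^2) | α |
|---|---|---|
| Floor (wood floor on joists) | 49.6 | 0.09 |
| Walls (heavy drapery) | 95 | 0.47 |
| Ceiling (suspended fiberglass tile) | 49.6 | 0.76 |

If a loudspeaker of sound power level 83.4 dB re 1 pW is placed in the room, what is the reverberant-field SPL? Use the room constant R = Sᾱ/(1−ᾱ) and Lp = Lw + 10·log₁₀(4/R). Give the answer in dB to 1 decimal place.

67.5 dB

Σ(Sᵢαᵢ) = 49.6×0.09 + 95×0.47 + 49.6×0.76 = 86.810; total area S = 194.2 m^2.
ᾱ = 0.4470, so room constant R = A/(1−ᾱ) = 156.980 m^2.
Lp = Lw + 10 log₁₀(4/R) = 83.4 -15.94 = 67.5 dB.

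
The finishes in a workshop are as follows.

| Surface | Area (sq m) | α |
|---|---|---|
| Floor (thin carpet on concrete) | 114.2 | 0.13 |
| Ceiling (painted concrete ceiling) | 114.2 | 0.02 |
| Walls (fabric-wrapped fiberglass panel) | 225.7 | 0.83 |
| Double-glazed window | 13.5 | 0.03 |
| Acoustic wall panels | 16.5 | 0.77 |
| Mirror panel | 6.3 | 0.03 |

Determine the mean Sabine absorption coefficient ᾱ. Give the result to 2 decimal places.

0.44

S = Σ Sᵢ = 114.2 + 114.2 + 225.7 + 13.5 + 16.5 + 6.3 = 490.4 sq m.
Weighted sum Σ Sα = 217.760.
ᾱ = A/S = 0.44.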